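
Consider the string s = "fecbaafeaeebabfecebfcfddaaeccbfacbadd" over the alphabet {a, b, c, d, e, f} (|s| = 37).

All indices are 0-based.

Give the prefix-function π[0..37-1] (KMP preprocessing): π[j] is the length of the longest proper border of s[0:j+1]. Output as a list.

[0, 0, 0, 0, 0, 0, 1, 2, 0, 0, 0, 0, 0, 0, 1, 2, 3, 0, 0, 1, 0, 1, 0, 0, 0, 0, 0, 0, 0, 0, 1, 0, 0, 0, 0, 0, 0]

π[0] = 0
j=1 s[j]='e': π[1]=0 (border '')
j=2 s[j]='c': π[2]=0 (border '')
j=3 s[j]='b': π[3]=0 (border '')
j=4 s[j]='a': π[4]=0 (border '')
j=5 s[j]='a': π[5]=0 (border '')
j=6 s[j]='f': π[6]=1 (border 'f')
j=7 s[j]='e': π[7]=2 (border 'fe')
j=8 s[j]='a': k: 2→0; π[8]=0 (border '')
j=9 s[j]='e': π[9]=0 (border '')
j=10 s[j]='e': π[10]=0 (border '')
j=11 s[j]='b': π[11]=0 (border '')
j=12 s[j]='a': π[12]=0 (border '')
j=13 s[j]='b': π[13]=0 (border '')
j=14 s[j]='f': π[14]=1 (border 'f')
j=15 s[j]='e': π[15]=2 (border 'fe')
j=16 s[j]='c': π[16]=3 (border 'fec')
j=17 s[j]='e': k: 3→0; π[17]=0 (border '')
j=18 s[j]='b': π[18]=0 (border '')
j=19 s[j]='f': π[19]=1 (border 'f')
j=20 s[j]='c': k: 1→0; π[20]=0 (border '')
j=21 s[j]='f': π[21]=1 (border 'f')
j=22 s[j]='d': k: 1→0; π[22]=0 (border '')
j=23 s[j]='d': π[23]=0 (border '')
j=24 s[j]='a': π[24]=0 (border '')
j=25 s[j]='a': π[25]=0 (border '')
j=26 s[j]='e': π[26]=0 (border '')
j=27 s[j]='c': π[27]=0 (border '')
j=28 s[j]='c': π[28]=0 (border '')
j=29 s[j]='b': π[29]=0 (border '')
j=30 s[j]='f': π[30]=1 (border 'f')
j=31 s[j]='a': k: 1→0; π[31]=0 (border '')
j=32 s[j]='c': π[32]=0 (border '')
j=33 s[j]='b': π[33]=0 (border '')
j=34 s[j]='a': π[34]=0 (border '')
j=35 s[j]='d': π[35]=0 (border '')
j=36 s[j]='d': π[36]=0 (border '')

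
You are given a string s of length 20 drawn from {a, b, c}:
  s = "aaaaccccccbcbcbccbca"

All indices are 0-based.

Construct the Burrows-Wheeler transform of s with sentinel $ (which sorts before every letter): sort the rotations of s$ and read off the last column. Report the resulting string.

rank  rotation               last
    0  $aaaaccccccbcbcbccbca  a
    1  a$aaaaccccccbcbcbccbc  c
    2  aaaaccccccbcbcbccbca$  $
    3  aaaccccccbcbcbccbca$a  a
    4  aaccccccbcbcbccbca$aa  a
    5  accccccbcbcbccbca$aaa  a
    6  bca$aaaaccccccbcbcbcc  c
    7  bcbcbccbca$aaaacccccc  c
    8  bcbccbca$aaaaccccccbc  c
    9  bccbca$aaaaccccccbcbc  c
   10  ca$aaaaccccccbcbcbccb  b
   11  cbca$aaaaccccccbcbcbc  c
   12  cbcbcbccbca$aaaaccccc  c
   13  cbcbccbca$aaaaccccccb  b
   14  cbccbca$aaaaccccccbcb  b
   15  ccbca$aaaaccccccbcbcb  b
   16  ccbcbcbccbca$aaaacccc  c
   17  cccbcbcbccbca$aaaaccc  c
   18  ccccbcbcbccbca$aaaacc  c
   19  cccccbcbcbccbca$aaaac  c
   20  ccccccbcbcbccbca$aaaa  a

ac$aaaccccbccbbbcccca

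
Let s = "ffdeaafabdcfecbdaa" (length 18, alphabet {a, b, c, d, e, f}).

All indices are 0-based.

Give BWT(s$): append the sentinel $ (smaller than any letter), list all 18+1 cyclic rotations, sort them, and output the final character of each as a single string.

rank  rotation             last
    0  $ffdeaafabdcfecbdaa  a
    1  a$ffdeaafabdcfecbda  a
    2  aa$ffdeaafabdcfecbd  d
    3  aafabdcfecbdaa$ffde  e
    4  abdcfecbdaa$ffdeaaf  f
    5  afabdcfecbdaa$ffdea  a
    6  bdaa$ffdeaafabdcfec  c
    7  bdcfecbdaa$ffdeaafa  a
    8  cbdaa$ffdeaafabdcfe  e
    9  cfecbdaa$ffdeaafabd  d
   10  daa$ffdeaafabdcfecb  b
   11  dcfecbdaa$ffdeaafab  b
   12  deaafabdcfecbdaa$ff  f
   13  eaafabdcfecbdaa$ffd  d
   14  ecbdaa$ffdeaafabdcf  f
   15  fabdcfecbdaa$ffdeaa  a
   16  fdeaafabdcfecbdaa$f  f
   17  fecbdaa$ffdeaafabdc  c
   18  ffdeaafabdcfecbdaa$  $

aadefacaedbbfdfafc$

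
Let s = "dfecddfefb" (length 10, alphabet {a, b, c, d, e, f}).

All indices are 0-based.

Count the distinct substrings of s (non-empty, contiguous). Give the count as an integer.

47

rank→(start, suffix):
  0 → (9, 'b')
  1 → (3, 'cddfefb')
  2 → (4, 'ddfefb')
  3 → (0, 'dfecddfefb')
  4 → (5, 'dfefb')
  5 → (2, 'ecddfefb')
  6 → (7, 'efb')
  7 → (8, 'fb')
  8 → (1, 'fecddfefb')
  9 → (6, 'fefb')

SA = [9, 3, 4, 0, 5, 2, 7, 8, 1, 6]
[i] adj suffixes → lcp
  [1] 9/3 → 0 ('')
  [2] 3/4 → 0 ('')
  [3] 4/0 → 1 ('d')
  [4] 0/5 → 3 ('dfe')
  [5] 5/2 → 0 ('')
  [6] 2/7 → 1 ('e')
  [7] 7/8 → 0 ('')
  [8] 8/1 → 1 ('f')
  [9] 1/6 → 2 ('fe')

n(n+1)/2 = 10·11/2 = 55
Σ LCP = 0 + 0 + 0 + 1 + 3 + 0 + 1 + 0 + 1 + 2 = 8
distinct = 55 − 8 = 47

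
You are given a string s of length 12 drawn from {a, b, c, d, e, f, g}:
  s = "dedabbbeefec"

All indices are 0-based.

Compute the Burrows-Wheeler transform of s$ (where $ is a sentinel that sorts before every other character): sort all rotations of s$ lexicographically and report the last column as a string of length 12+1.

cdabbee$fdbee

rank  rotation       last
    0  $dedabbbeefec  c
    1  abbbeefec$ded  d
    2  bbbeefec$deda  a
    3  bbeefec$dedab  b
    4  beefec$dedabb  b
    5  c$dedabbbeefe  e
    6  dabbbeefec$de  e
    7  dedabbbeefec$  $
    8  ec$dedabbbeef  f
    9  edabbbeefec$d  d
   10  eefec$dedabbb  b
   11  efec$dedabbbe  e
   12  fec$dedabbbee  e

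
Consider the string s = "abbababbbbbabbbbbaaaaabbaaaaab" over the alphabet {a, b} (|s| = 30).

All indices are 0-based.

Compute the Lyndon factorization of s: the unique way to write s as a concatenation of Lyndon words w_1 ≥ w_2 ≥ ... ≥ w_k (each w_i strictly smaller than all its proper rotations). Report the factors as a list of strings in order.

["abb", "ababbbbbabbbbb", "aaaaabb", "aaaaab"]

emit factor 1: 'abb' (i=0, period=3)
emit factor 2: 'ababbbbbabbbbb' (i=3, period=14)
emit factor 3: 'aaaaabb' (i=17, period=7)
emit factor 4: 'aaaaab' (i=24, period=6)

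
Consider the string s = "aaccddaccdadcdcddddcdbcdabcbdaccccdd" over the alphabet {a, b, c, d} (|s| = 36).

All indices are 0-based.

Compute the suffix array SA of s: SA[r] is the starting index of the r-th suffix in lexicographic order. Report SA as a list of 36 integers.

[0, 24, 29, 6, 1, 10, 25, 21, 27, 26, 30, 31, 7, 32, 2, 22, 8, 19, 12, 33, 3, 14, 35, 23, 28, 5, 9, 20, 18, 11, 13, 34, 4, 17, 16, 15]

rank | idx | suffix
   0 |   0 | aaccddaccdadcdcddddcdbcdabcbdaccccdd
   1 |  24 | abcbdaccccdd
   2 |  29 | accccdd
   3 |   6 | accdadcdcddddcdbcdabcbdaccccdd
   4 |   1 | accddaccdadcdcddddcdbcdabcbdaccccdd
   5 |  10 | adcdcddddcdbcdabcbdaccccdd
   6 |  25 | bcbdaccccdd
   7 |  21 | bcdabcbdaccccdd
   8 |  27 | bdaccccdd
   9 |  26 | cbdaccccdd
  10 |  30 | ccccdd
  11 |  31 | cccdd
  12 |   7 | ccdadcdcddddcdbcdabcbdaccccdd
  13 |  32 | ccdd
  14 |   2 | ccddaccdadcdcddddcdbcdabcbdaccccdd
  15 |  22 | cdabcbdaccccdd
  16 |   8 | cdadcdcddddcdbcdabcbdaccccdd
  17 |  19 | cdbcdabcbdaccccdd
  18 |  12 | cdcddddcdbcdabcbdaccccdd
  19 |  33 | cdd
  20 |   3 | cddaccdadcdcddddcdbcdabcbdaccccdd
  21 |  14 | cddddcdbcdabcbdaccccdd
  22 |  35 | d
  23 |  23 | dabcbdaccccdd
  24 |  28 | daccccdd
  25 |   5 | daccdadcdcddddcdbcdabcbdaccccdd
  26 |   9 | dadcdcddddcdbcdabcbdaccccdd
  27 |  20 | dbcdabcbdaccccdd
  28 |  18 | dcdbcdabcbdaccccdd
  29 |  11 | dcdcddddcdbcdabcbdaccccdd
  30 |  13 | dcddddcdbcdabcbdaccccdd
  31 |  34 | dd
  32 |   4 | ddaccdadcdcddddcdbcdabcbdaccccdd
  33 |  17 | ddcdbcdabcbdaccccdd
  34 |  16 | dddcdbcdabcbdaccccdd
  35 |  15 | ddddcdbcdabcbdaccccdd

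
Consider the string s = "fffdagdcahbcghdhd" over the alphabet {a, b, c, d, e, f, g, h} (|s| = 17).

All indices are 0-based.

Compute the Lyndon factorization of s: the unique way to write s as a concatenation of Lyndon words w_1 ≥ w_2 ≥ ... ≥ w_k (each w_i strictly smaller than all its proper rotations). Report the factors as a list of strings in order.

emit factor 1: 'f' (i=0, period=1)
emit factor 2: 'f' (i=1, period=1)
emit factor 3: 'f' (i=2, period=1)
emit factor 4: 'd' (i=3, period=1)
emit factor 5: 'agdcahbcghdhd' (i=4, period=13)

["f", "f", "f", "d", "agdcahbcghdhd"]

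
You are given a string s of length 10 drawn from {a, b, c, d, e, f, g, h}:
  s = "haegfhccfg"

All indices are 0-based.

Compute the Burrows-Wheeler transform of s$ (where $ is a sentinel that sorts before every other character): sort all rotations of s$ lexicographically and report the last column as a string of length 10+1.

rank  rotation     last
    0  $haegfhccfg  g
    1  aegfhccfg$h  h
    2  ccfg$haegfh  h
    3  cfg$haegfhc  c
    4  egfhccfg$ha  a
    5  fg$haegfhcc  c
    6  fhccfg$haeg  g
    7  g$haegfhccf  f
    8  gfhccfg$hae  e
    9  haegfhccfg$  $
   10  hccfg$haegf  f

ghhcacgfe$f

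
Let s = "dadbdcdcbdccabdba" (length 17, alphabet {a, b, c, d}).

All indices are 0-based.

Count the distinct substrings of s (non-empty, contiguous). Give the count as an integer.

sorted suffixes:
  #0 SA[0]=16  'a'
  #1 SA[1]=12  'abdba'
  #2 SA[2]=1  'adbdcdcbdccabdba'
  #3 SA[3]=15  'ba'
  #4 SA[4]=13  'bdba'
  #5 SA[5]=8  'bdccabdba'
  #6 SA[6]=3  'bdcdcbdccabdba'
  #7 SA[7]=11  'cabdba'
  #8 SA[8]=7  'cbdccabdba'
  #9 SA[9]=10  'ccabdba'
  #10 SA[10]=5  'cdcbdccabdba'
  #11 SA[11]=0  'dadbdcdcbdccabdba'
  #12 SA[12]=14  'dba'
  #13 SA[13]=2  'dbdcdcbdccabdba'
  #14 SA[14]=6  'dcbdccabdba'
  #15 SA[15]=9  'dccabdba'
  #16 SA[16]=4  'dcdcbdccabdba'

SA = [16, 12, 1, 15, 13, 8, 3, 11, 7, 10, 5, 0, 14, 2, 6, 9, 4]
i: (SA[i-1],SA[i]) lcp shared
  1: (16,12) 1 'a'
  2: (12,1) 1 'a'
  3: (1,15) 0 ''
  4: (15,13) 1 'b'
  5: (13,8) 2 'bd'
  6: (8,3) 3 'bdc'
  7: (3,11) 0 ''
  8: (11,7) 1 'c'
  9: (7,10) 1 'c'
  10: (10,5) 1 'c'
  11: (5,0) 0 ''
  12: (0,14) 1 'd'
  13: (14,2) 2 'db'
  14: (2,6) 1 'd'
  15: (6,9) 2 'dc'
  16: (9,4) 2 'dc'

n(n+1)/2 = 17·18/2 = 153
Σ LCP = 0 + 1 + 1 + 0 + 1 + 2 + 3 + 0 + 1 + 1 + 1 + 0 + 1 + 2 + 1 + 2 + 2 = 19
distinct = 153 − 19 = 134

134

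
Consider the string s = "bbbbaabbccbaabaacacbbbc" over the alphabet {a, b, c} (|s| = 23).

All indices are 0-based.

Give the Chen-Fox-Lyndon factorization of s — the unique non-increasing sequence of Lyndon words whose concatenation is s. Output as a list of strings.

emit factor 1: 'b' (i=0, period=1)
emit factor 2: 'b' (i=1, period=1)
emit factor 3: 'b' (i=2, period=1)
emit factor 4: 'b' (i=3, period=1)
emit factor 5: 'aabbccb' (i=4, period=7)
emit factor 6: 'aabaacacbbbc' (i=11, period=12)

["b", "b", "b", "b", "aabbccb", "aabaacacbbbc"]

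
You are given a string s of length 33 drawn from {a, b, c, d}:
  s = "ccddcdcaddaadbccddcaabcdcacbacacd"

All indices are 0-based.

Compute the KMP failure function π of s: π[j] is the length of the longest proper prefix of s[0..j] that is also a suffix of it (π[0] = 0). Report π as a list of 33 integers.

π[0] = 0
j=1 s[j]='c': π[1]=1 (border 'c')
j=2 s[j]='d': k: 1→0; π[2]=0 (border '')
j=3 s[j]='d': π[3]=0 (border '')
j=4 s[j]='c': π[4]=1 (border 'c')
j=5 s[j]='d': k: 1→0; π[5]=0 (border '')
j=6 s[j]='c': π[6]=1 (border 'c')
j=7 s[j]='a': k: 1→0; π[7]=0 (border '')
j=8 s[j]='d': π[8]=0 (border '')
j=9 s[j]='d': π[9]=0 (border '')
j=10 s[j]='a': π[10]=0 (border '')
j=11 s[j]='a': π[11]=0 (border '')
j=12 s[j]='d': π[12]=0 (border '')
j=13 s[j]='b': π[13]=0 (border '')
j=14 s[j]='c': π[14]=1 (border 'c')
j=15 s[j]='c': π[15]=2 (border 'cc')
j=16 s[j]='d': π[16]=3 (border 'ccd')
j=17 s[j]='d': π[17]=4 (border 'ccdd')
j=18 s[j]='c': π[18]=5 (border 'ccddc')
j=19 s[j]='a': k: 5→1→0; π[19]=0 (border '')
j=20 s[j]='a': π[20]=0 (border '')
j=21 s[j]='b': π[21]=0 (border '')
j=22 s[j]='c': π[22]=1 (border 'c')
j=23 s[j]='d': k: 1→0; π[23]=0 (border '')
j=24 s[j]='c': π[24]=1 (border 'c')
j=25 s[j]='a': k: 1→0; π[25]=0 (border '')
j=26 s[j]='c': π[26]=1 (border 'c')
j=27 s[j]='b': k: 1→0; π[27]=0 (border '')
j=28 s[j]='a': π[28]=0 (border '')
j=29 s[j]='c': π[29]=1 (border 'c')
j=30 s[j]='a': k: 1→0; π[30]=0 (border '')
j=31 s[j]='c': π[31]=1 (border 'c')
j=32 s[j]='d': k: 1→0; π[32]=0 (border '')

[0, 1, 0, 0, 1, 0, 1, 0, 0, 0, 0, 0, 0, 0, 1, 2, 3, 4, 5, 0, 0, 0, 1, 0, 1, 0, 1, 0, 0, 1, 0, 1, 0]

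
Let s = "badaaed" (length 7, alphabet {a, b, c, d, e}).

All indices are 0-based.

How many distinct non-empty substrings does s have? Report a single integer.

25

rank | idx | suffix
   0 |   3 | aaed
   1 |   1 | adaaed
   2 |   4 | aed
   3 |   0 | badaaed
   4 |   6 | d
   5 |   2 | daaed
   6 |   5 | ed

SA = [3, 1, 4, 0, 6, 2, 5]
[i] adj suffixes → lcp
  [1] 3/1 → 1 ('a')
  [2] 1/4 → 1 ('a')
  [3] 4/0 → 0 ('')
  [4] 0/6 → 0 ('')
  [5] 6/2 → 1 ('d')
  [6] 2/5 → 0 ('')

n(n+1)/2 = 7·8/2 = 28
Σ LCP = 0 + 1 + 1 + 0 + 0 + 1 + 0 = 3
distinct = 28 − 3 = 25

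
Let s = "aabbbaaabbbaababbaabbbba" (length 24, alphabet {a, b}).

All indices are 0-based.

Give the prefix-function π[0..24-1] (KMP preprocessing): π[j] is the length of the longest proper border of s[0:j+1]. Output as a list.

[0, 1, 0, 0, 0, 1, 2, 2, 3, 4, 5, 6, 7, 3, 1, 0, 0, 1, 2, 3, 4, 5, 0, 1]

π[0] = 0
j=1 s[j]='a': π[1]=1 (border 'a')
j=2 s[j]='b': k: 1→0; π[2]=0 (border '')
j=3 s[j]='b': π[3]=0 (border '')
j=4 s[j]='b': π[4]=0 (border '')
j=5 s[j]='a': π[5]=1 (border 'a')
j=6 s[j]='a': π[6]=2 (border 'aa')
j=7 s[j]='a': k: 2→1; π[7]=2 (border 'aa')
j=8 s[j]='b': π[8]=3 (border 'aab')
j=9 s[j]='b': π[9]=4 (border 'aabb')
j=10 s[j]='b': π[10]=5 (border 'aabbb')
j=11 s[j]='a': π[11]=6 (border 'aabbba')
j=12 s[j]='a': π[12]=7 (border 'aabbbaa')
j=13 s[j]='b': k: 7→2; π[13]=3 (border 'aab')
j=14 s[j]='a': k: 3→0; π[14]=1 (border 'a')
j=15 s[j]='b': k: 1→0; π[15]=0 (border '')
j=16 s[j]='b': π[16]=0 (border '')
j=17 s[j]='a': π[17]=1 (border 'a')
j=18 s[j]='a': π[18]=2 (border 'aa')
j=19 s[j]='b': π[19]=3 (border 'aab')
j=20 s[j]='b': π[20]=4 (border 'aabb')
j=21 s[j]='b': π[21]=5 (border 'aabbb')
j=22 s[j]='b': k: 5→0; π[22]=0 (border '')
j=23 s[j]='a': π[23]=1 (border 'a')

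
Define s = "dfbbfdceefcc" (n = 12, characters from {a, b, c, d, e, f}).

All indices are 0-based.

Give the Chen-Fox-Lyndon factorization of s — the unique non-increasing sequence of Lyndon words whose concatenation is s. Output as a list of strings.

emit factor 1: 'df' (i=0, period=2)
emit factor 2: 'bbfdceefcc' (i=2, period=10)

["df", "bbfdceefcc"]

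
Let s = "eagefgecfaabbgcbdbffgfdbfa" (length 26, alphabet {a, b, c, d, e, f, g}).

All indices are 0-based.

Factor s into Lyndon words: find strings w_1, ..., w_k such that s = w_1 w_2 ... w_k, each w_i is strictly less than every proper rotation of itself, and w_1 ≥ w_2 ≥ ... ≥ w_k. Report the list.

["e", "agefgecf", "aabbgcbdbffgfdbf", "a"]

emit factor 1: 'e' (i=0, period=1)
emit factor 2: 'agefgecf' (i=1, period=8)
emit factor 3: 'aabbgcbdbffgfdbf' (i=9, period=16)
emit factor 4: 'a' (i=25, period=1)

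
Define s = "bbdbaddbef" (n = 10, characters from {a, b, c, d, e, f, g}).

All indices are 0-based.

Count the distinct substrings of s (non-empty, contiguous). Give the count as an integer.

49

sorted suffixes:
  #0 SA[0]=4  'addbef'
  #1 SA[1]=3  'baddbef'
  #2 SA[2]=0  'bbdbaddbef'
  #3 SA[3]=1  'bdbaddbef'
  #4 SA[4]=7  'bef'
  #5 SA[5]=2  'dbaddbef'
  #6 SA[6]=6  'dbef'
  #7 SA[7]=5  'ddbef'
  #8 SA[8]=8  'ef'
  #9 SA[9]=9  'f'

SA = [4, 3, 0, 1, 7, 2, 6, 5, 8, 9]
[i] adj suffixes → lcp
  [1] 4/3 → 0 ('')
  [2] 3/0 → 1 ('b')
  [3] 0/1 → 1 ('b')
  [4] 1/7 → 1 ('b')
  [5] 7/2 → 0 ('')
  [6] 2/6 → 2 ('db')
  [7] 6/5 → 1 ('d')
  [8] 5/8 → 0 ('')
  [9] 8/9 → 0 ('')

n(n+1)/2 = 10·11/2 = 55
Σ LCP = 0 + 0 + 1 + 1 + 1 + 0 + 2 + 1 + 0 + 0 = 6
distinct = 55 − 6 = 49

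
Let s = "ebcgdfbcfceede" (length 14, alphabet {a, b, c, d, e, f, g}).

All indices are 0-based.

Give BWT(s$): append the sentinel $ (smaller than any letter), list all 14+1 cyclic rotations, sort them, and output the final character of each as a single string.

rank  rotation         last
    0  $ebcgdfbcfceede  e
    1  bcfceede$ebcgdf  f
    2  bcgdfbcfceede$e  e
    3  ceede$ebcgdfbcf  f
    4  cfceede$ebcgdfb  b
    5  cgdfbcfceede$eb  b
    6  de$ebcgdfbcfcee  e
    7  dfbcfceede$ebcg  g
    8  e$ebcgdfbcfceed  d
    9  ebcgdfbcfceede$  $
   10  ede$ebcgdfbcfce  e
   11  eede$ebcgdfbcfc  c
   12  fbcfceede$ebcgd  d
   13  fceede$ebcgdfbc  c
   14  gdfbcfceede$ebc  c

efefbbegd$ecdcc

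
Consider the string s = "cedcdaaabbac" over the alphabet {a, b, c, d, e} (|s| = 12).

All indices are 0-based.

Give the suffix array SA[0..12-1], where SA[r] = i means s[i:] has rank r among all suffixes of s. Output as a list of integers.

[5, 6, 7, 10, 9, 8, 11, 3, 0, 4, 2, 1]

rank→(start, suffix):
  0 → (5, 'aaabbac')
  1 → (6, 'aabbac')
  2 → (7, 'abbac')
  3 → (10, 'ac')
  4 → (9, 'bac')
  5 → (8, 'bbac')
  6 → (11, 'c')
  7 → (3, 'cdaaabbac')
  8 → (0, 'cedcdaaabbac')
  9 → (4, 'daaabbac')
  10 → (2, 'dcdaaabbac')
  11 → (1, 'edcdaaabbac')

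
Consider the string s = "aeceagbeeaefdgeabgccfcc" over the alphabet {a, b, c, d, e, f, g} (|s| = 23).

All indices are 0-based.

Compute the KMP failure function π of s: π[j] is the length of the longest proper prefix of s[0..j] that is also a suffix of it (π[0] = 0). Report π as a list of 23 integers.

[0, 0, 0, 0, 1, 0, 0, 0, 0, 1, 2, 0, 0, 0, 0, 1, 0, 0, 0, 0, 0, 0, 0]

π[0] = 0
j=1 s[j]='e': π[1]=0 (border '')
j=2 s[j]='c': π[2]=0 (border '')
j=3 s[j]='e': π[3]=0 (border '')
j=4 s[j]='a': π[4]=1 (border 'a')
j=5 s[j]='g': k: 1→0; π[5]=0 (border '')
j=6 s[j]='b': π[6]=0 (border '')
j=7 s[j]='e': π[7]=0 (border '')
j=8 s[j]='e': π[8]=0 (border '')
j=9 s[j]='a': π[9]=1 (border 'a')
j=10 s[j]='e': π[10]=2 (border 'ae')
j=11 s[j]='f': k: 2→0; π[11]=0 (border '')
j=12 s[j]='d': π[12]=0 (border '')
j=13 s[j]='g': π[13]=0 (border '')
j=14 s[j]='e': π[14]=0 (border '')
j=15 s[j]='a': π[15]=1 (border 'a')
j=16 s[j]='b': k: 1→0; π[16]=0 (border '')
j=17 s[j]='g': π[17]=0 (border '')
j=18 s[j]='c': π[18]=0 (border '')
j=19 s[j]='c': π[19]=0 (border '')
j=20 s[j]='f': π[20]=0 (border '')
j=21 s[j]='c': π[21]=0 (border '')
j=22 s[j]='c': π[22]=0 (border '')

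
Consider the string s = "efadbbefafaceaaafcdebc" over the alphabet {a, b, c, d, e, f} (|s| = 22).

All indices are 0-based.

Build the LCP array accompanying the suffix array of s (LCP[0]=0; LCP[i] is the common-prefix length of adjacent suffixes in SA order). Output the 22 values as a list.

[0, 2, 1, 1, 1, 2, 0, 1, 1, 0, 1, 1, 0, 1, 0, 1, 1, 3, 0, 2, 2, 1]

rank | idx | suffix
   0 |  13 | aaafcdebc
   1 |  14 | aafcdebc
   2 |  10 | aceaaafcdebc
   3 |   2 | adbbefafaceaaafcdebc
   4 |   8 | afaceaaafcdebc
   5 |  15 | afcdebc
   6 |   4 | bbefafaceaaafcdebc
   7 |  20 | bc
   8 |   5 | befafaceaaafcdebc
   9 |  21 | c
  10 |  17 | cdebc
  11 |  11 | ceaaafcdebc
  12 |   3 | dbbefafaceaaafcdebc
  13 |  18 | debc
  14 |  12 | eaaafcdebc
  15 |  19 | ebc
  16 |   0 | efadbbefafaceaaafcdebc
  17 |   6 | efafaceaaafcdebc
  18 |   9 | faceaaafcdebc
  19 |   1 | fadbbefafaceaaafcdebc
  20 |   7 | fafaceaaafcdebc
  21 |  16 | fcdebc

SA = [13, 14, 10, 2, 8, 15, 4, 20, 5, 21, 17, 11, 3, 18, 12, 19, 0, 6, 9, 1, 7, 16]
rank  pair      lcp
   1  s[13:],s[14:]  2  'aa'
   2  s[14:],s[10:]  1  'a'
   3  s[10:],s[2:]  1  'a'
   4  s[2:],s[8:]  1  'a'
   5  s[8:],s[15:]  2  'af'
   6  s[15:],s[4:]  0  ''
   7  s[4:],s[20:]  1  'b'
   8  s[20:],s[5:]  1  'b'
   9  s[5:],s[21:]  0  ''
  10  s[21:],s[17:]  1  'c'
  11  s[17:],s[11:]  1  'c'
  12  s[11:],s[3:]  0  ''
  13  s[3:],s[18:]  1  'd'
  14  s[18:],s[12:]  0  ''
  15  s[12:],s[19:]  1  'e'
  16  s[19:],s[0:]  1  'e'
  17  s[0:],s[6:]  3  'efa'
  18  s[6:],s[9:]  0  ''
  19  s[9:],s[1:]  2  'fa'
  20  s[1:],s[7:]  2  'fa'
  21  s[7:],s[16:]  1  'f'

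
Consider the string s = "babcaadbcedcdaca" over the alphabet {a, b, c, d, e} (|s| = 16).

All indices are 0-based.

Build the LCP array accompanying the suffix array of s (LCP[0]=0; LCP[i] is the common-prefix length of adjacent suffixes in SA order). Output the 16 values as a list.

[0, 1, 1, 1, 1, 0, 1, 2, 0, 2, 1, 1, 0, 1, 1, 0]

rank→(start, suffix):
  0 → (15, 'a')
  1 → (4, 'aadbcedcdaca')
  2 → (1, 'abcaadbcedcdaca')
  3 → (13, 'aca')
  4 → (5, 'adbcedcdaca')
  5 → (0, 'babcaadbcedcdaca')
  6 → (2, 'bcaadbcedcdaca')
  7 → (7, 'bcedcdaca')
  8 → (14, 'ca')
  9 → (3, 'caadbcedcdaca')
  10 → (11, 'cdaca')
  11 → (8, 'cedcdaca')
  12 → (12, 'daca')
  13 → (6, 'dbcedcdaca')
  14 → (10, 'dcdaca')
  15 → (9, 'edcdaca')

SA = [15, 4, 1, 13, 5, 0, 2, 7, 14, 3, 11, 8, 12, 6, 10, 9]
i: (SA[i-1],SA[i]) lcp shared
  1: (15,4) 1 'a'
  2: (4,1) 1 'a'
  3: (1,13) 1 'a'
  4: (13,5) 1 'a'
  5: (5,0) 0 ''
  6: (0,2) 1 'b'
  7: (2,7) 2 'bc'
  8: (7,14) 0 ''
  9: (14,3) 2 'ca'
  10: (3,11) 1 'c'
  11: (11,8) 1 'c'
  12: (8,12) 0 ''
  13: (12,6) 1 'd'
  14: (6,10) 1 'd'
  15: (10,9) 0 ''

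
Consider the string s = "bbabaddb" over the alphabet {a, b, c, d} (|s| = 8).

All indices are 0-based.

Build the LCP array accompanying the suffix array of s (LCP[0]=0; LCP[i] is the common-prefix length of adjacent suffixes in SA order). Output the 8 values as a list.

[0, 1, 0, 1, 2, 1, 0, 1]

sorted suffixes:
  #0 SA[0]=2  'abaddb'
  #1 SA[1]=4  'addb'
  #2 SA[2]=7  'b'
  #3 SA[3]=1  'babaddb'
  #4 SA[4]=3  'baddb'
  #5 SA[5]=0  'bbabaddb'
  #6 SA[6]=6  'db'
  #7 SA[7]=5  'ddb'

SA = [2, 4, 7, 1, 3, 0, 6, 5]
i: (SA[i-1],SA[i]) lcp shared
  1: (2,4) 1 'a'
  2: (4,7) 0 ''
  3: (7,1) 1 'b'
  4: (1,3) 2 'ba'
  5: (3,0) 1 'b'
  6: (0,6) 0 ''
  7: (6,5) 1 'd'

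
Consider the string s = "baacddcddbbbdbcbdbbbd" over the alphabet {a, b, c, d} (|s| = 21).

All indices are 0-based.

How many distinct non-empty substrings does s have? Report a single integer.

197

sorted suffixes:
  #0 SA[0]=1  'aacddcddbbbdbcbdbbbd'
  #1 SA[1]=2  'acddcddbbbdbcbdbbbd'
  #2 SA[2]=0  'baacddcddbbbdbcbdbbbd'
  #3 SA[3]=17  'bbbd'
  #4 SA[4]=9  'bbbdbcbdbbbd'
  #5 SA[5]=18  'bbd'
  #6 SA[6]=10  'bbdbcbdbbbd'
  #7 SA[7]=13  'bcbdbbbd'
  #8 SA[8]=19  'bd'
  #9 SA[9]=15  'bdbbbd'
  #10 SA[10]=11  'bdbcbdbbbd'
  #11 SA[11]=14  'cbdbbbd'
  #12 SA[12]=6  'cddbbbdbcbdbbbd'
  #13 SA[13]=3  'cddcddbbbdbcbdbbbd'
  #14 SA[14]=20  'd'
  #15 SA[15]=16  'dbbbd'
  #16 SA[16]=8  'dbbbdbcbdbbbd'
  #17 SA[17]=12  'dbcbdbbbd'
  #18 SA[18]=5  'dcddbbbdbcbdbbbd'
  #19 SA[19]=7  'ddbbbdbcbdbbbd'
  #20 SA[20]=4  'ddcddbbbdbcbdbbbd'

SA = [1, 2, 0, 17, 9, 18, 10, 13, 19, 15, 11, 14, 6, 3, 20, 16, 8, 12, 5, 7, 4]
i: (SA[i-1],SA[i]) lcp shared
  1: (1,2) 1 'a'
  2: (2,0) 0 ''
  3: (0,17) 1 'b'
  4: (17,9) 4 'bbbd'
  5: (9,18) 2 'bb'
  6: (18,10) 3 'bbd'
  7: (10,13) 1 'b'
  8: (13,19) 1 'b'
  9: (19,15) 2 'bd'
  10: (15,11) 3 'bdb'
  11: (11,14) 0 ''
  12: (14,6) 1 'c'
  13: (6,3) 3 'cdd'
  14: (3,20) 0 ''
  15: (20,16) 1 'd'
  16: (16,8) 5 'dbbbd'
  17: (8,12) 2 'db'
  18: (12,5) 1 'd'
  19: (5,7) 1 'd'
  20: (7,4) 2 'dd'

n(n+1)/2 = 21·22/2 = 231
Σ LCP = 0 + 1 + 0 + 1 + 4 + 2 + 3 + 1 + 1 + 2 + 3 + 0 + 1 + 3 + 0 + 1 + 5 + 2 + 1 + 1 + 2 = 34
distinct = 231 − 34 = 197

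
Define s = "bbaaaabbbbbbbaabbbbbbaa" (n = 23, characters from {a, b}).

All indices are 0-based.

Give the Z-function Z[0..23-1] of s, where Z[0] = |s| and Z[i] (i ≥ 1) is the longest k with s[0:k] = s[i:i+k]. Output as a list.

Z[0]=23
i=1: fresh scan; Z[1]=1 scan→box=[1,2)
i=2: fresh scan; Z[2]=0
i=3: fresh scan; Z[3]=0
i=4: fresh scan; Z[4]=0
i=5: fresh scan; Z[5]=0
i=6: fresh scan; Z[6]=2 scan→box=[6,8)
i=7: min(r-i=1, Z[1]=1)=1; Z[7]=2 scan→box=[7,9)
i=8: min(r-i=1, Z[1]=1)=1; Z[8]=2 scan→box=[8,10)
i=9: min(r-i=1, Z[1]=1)=1; Z[9]=2 scan→box=[9,11)
i=10: min(r-i=1, Z[1]=1)=1; Z[10]=2 scan→box=[10,12)
i=11: min(r-i=1, Z[1]=1)=1; Z[11]=4 scan→box=[11,15)
i=12: min(r-i=3, Z[1]=1)=1; Z[12]=1
i=13: min(r-i=2, Z[2]=0)=0; Z[13]=0
i=14: min(r-i=1, Z[3]=0)=0; Z[14]=0
i=15: fresh scan; Z[15]=2 scan→box=[15,17)
i=16: min(r-i=1, Z[1]=1)=1; Z[16]=2 scan→box=[16,18)
i=17: min(r-i=1, Z[1]=1)=1; Z[17]=2 scan→box=[17,19)
i=18: min(r-i=1, Z[1]=1)=1; Z[18]=2 scan→box=[18,20)
i=19: min(r-i=1, Z[1]=1)=1; Z[19]=4 scan→box=[19,23)
i=20: min(r-i=3, Z[1]=1)=1; Z[20]=1
i=21: min(r-i=2, Z[2]=0)=0; Z[21]=0
i=22: min(r-i=1, Z[3]=0)=0; Z[22]=0

[23, 1, 0, 0, 0, 0, 2, 2, 2, 2, 2, 4, 1, 0, 0, 2, 2, 2, 2, 4, 1, 0, 0]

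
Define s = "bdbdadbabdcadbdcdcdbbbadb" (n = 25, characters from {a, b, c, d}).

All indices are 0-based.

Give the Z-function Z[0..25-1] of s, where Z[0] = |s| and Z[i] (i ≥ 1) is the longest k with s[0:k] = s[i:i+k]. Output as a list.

[25, 0, 2, 0, 0, 0, 1, 0, 2, 0, 0, 0, 0, 2, 0, 0, 0, 0, 0, 1, 1, 1, 0, 0, 1]

Z[0]=25
i=1: outside box; Z[1]=0
i=2: outside box; Z[2]=2 scan→box=[2,4)
i=3: min(r-i=1, Z[1]=0)=0; Z[3]=0
i=4: outside box; Z[4]=0
i=5: outside box; Z[5]=0
i=6: outside box; Z[6]=1 scan→box=[6,7)
i=7: outside box; Z[7]=0
i=8: outside box; Z[8]=2 scan→box=[8,10)
i=9: min(r-i=1, Z[1]=0)=0; Z[9]=0
i=10: outside box; Z[10]=0
i=11: outside box; Z[11]=0
i=12: outside box; Z[12]=0
i=13: outside box; Z[13]=2 scan→box=[13,15)
i=14: min(r-i=1, Z[1]=0)=0; Z[14]=0
i=15: outside box; Z[15]=0
i=16: outside box; Z[16]=0
i=17: outside box; Z[17]=0
i=18: outside box; Z[18]=0
i=19: outside box; Z[19]=1 scan→box=[19,20)
i=20: outside box; Z[20]=1 scan→box=[20,21)
i=21: outside box; Z[21]=1 scan→box=[21,22)
i=22: outside box; Z[22]=0
i=23: outside box; Z[23]=0
i=24: outside box; Z[24]=1 scan→box=[24,25)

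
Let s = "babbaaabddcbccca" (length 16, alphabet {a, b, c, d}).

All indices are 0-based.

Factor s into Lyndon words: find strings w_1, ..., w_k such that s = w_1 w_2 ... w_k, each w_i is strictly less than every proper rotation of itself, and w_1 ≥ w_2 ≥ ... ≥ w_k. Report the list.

["b", "abb", "aaabddcbccc", "a"]

emit factor 1: 'b' (i=0, period=1)
emit factor 2: 'abb' (i=1, period=3)
emit factor 3: 'aaabddcbccc' (i=4, period=11)
emit factor 4: 'a' (i=15, period=1)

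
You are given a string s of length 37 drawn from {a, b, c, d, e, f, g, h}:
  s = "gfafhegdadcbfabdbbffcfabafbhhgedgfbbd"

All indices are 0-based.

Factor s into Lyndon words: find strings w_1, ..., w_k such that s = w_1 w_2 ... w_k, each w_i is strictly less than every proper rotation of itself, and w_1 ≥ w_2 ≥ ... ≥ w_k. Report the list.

emit factor 1: 'g' (i=0, period=1)
emit factor 2: 'f' (i=1, period=1)
emit factor 3: 'afhegd' (i=2, period=6)
emit factor 4: 'adcbf' (i=8, period=5)
emit factor 5: 'abdbbffcf' (i=13, period=9)
emit factor 6: 'abafbhhgedgfbbd' (i=22, period=15)

["g", "f", "afhegd", "adcbf", "abdbbffcf", "abafbhhgedgfbbd"]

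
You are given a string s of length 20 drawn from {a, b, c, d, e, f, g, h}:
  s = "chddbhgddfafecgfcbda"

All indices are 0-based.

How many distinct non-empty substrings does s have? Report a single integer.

197

rank | idx | suffix
   0 |  19 | a
   1 |  10 | afecgfcbda
   2 |  17 | bda
   3 |   4 | bhgddfafecgfcbda
   4 |  16 | cbda
   5 |  13 | cgfcbda
   6 |   0 | chddbhgddfafecgfcbda
   7 |  18 | da
   8 |   3 | dbhgddfafecgfcbda
   9 |   2 | ddbhgddfafecgfcbda
  10 |   7 | ddfafecgfcbda
  11 |   8 | dfafecgfcbda
  12 |  12 | ecgfcbda
  13 |   9 | fafecgfcbda
  14 |  15 | fcbda
  15 |  11 | fecgfcbda
  16 |   6 | gddfafecgfcbda
  17 |  14 | gfcbda
  18 |   1 | hddbhgddfafecgfcbda
  19 |   5 | hgddfafecgfcbda

SA = [19, 10, 17, 4, 16, 13, 0, 18, 3, 2, 7, 8, 12, 9, 15, 11, 6, 14, 1, 5]
i: (SA[i-1],SA[i]) lcp shared
  1: (19,10) 1 'a'
  2: (10,17) 0 ''
  3: (17,4) 1 'b'
  4: (4,16) 0 ''
  5: (16,13) 1 'c'
  6: (13,0) 1 'c'
  7: (0,18) 0 ''
  8: (18,3) 1 'd'
  9: (3,2) 1 'd'
  10: (2,7) 2 'dd'
  11: (7,8) 1 'd'
  12: (8,12) 0 ''
  13: (12,9) 0 ''
  14: (9,15) 1 'f'
  15: (15,11) 1 'f'
  16: (11,6) 0 ''
  17: (6,14) 1 'g'
  18: (14,1) 0 ''
  19: (1,5) 1 'h'

n(n+1)/2 = 20·21/2 = 210
Σ LCP = 0 + 1 + 0 + 1 + 0 + 1 + 1 + 0 + 1 + 1 + 2 + 1 + 0 + 0 + 1 + 1 + 0 + 1 + 0 + 1 = 13
distinct = 210 − 13 = 197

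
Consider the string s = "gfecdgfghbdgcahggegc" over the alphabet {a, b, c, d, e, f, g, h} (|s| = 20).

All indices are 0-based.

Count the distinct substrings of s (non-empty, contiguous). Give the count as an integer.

195

sorted suffixes:
  #0 SA[0]=13  'ahggegc'
  #1 SA[1]=9  'bdgcahggegc'
  #2 SA[2]=19  'c'
  #3 SA[3]=12  'cahggegc'
  #4 SA[4]=3  'cdgfghbdgcahggegc'
  #5 SA[5]=10  'dgcahggegc'
  #6 SA[6]=4  'dgfghbdgcahggegc'
  #7 SA[7]=2  'ecdgfghbdgcahggegc'
  #8 SA[8]=17  'egc'
  #9 SA[9]=1  'fecdgfghbdgcahggegc'
  #10 SA[10]=6  'fghbdgcahggegc'
  #11 SA[11]=18  'gc'
  #12 SA[12]=11  'gcahggegc'
  #13 SA[13]=16  'gegc'
  #14 SA[14]=0  'gfecdgfghbdgcahggegc'
  #15 SA[15]=5  'gfghbdgcahggegc'
  #16 SA[16]=15  'ggegc'
  #17 SA[17]=7  'ghbdgcahggegc'
  #18 SA[18]=8  'hbdgcahggegc'
  #19 SA[19]=14  'hggegc'

SA = [13, 9, 19, 12, 3, 10, 4, 2, 17, 1, 6, 18, 11, 16, 0, 5, 15, 7, 8, 14]
rank  pair      lcp
   1  s[13:],s[9:]  0  ''
   2  s[9:],s[19:]  0  ''
   3  s[19:],s[12:]  1  'c'
   4  s[12:],s[3:]  1  'c'
   5  s[3:],s[10:]  0  ''
   6  s[10:],s[4:]  2  'dg'
   7  s[4:],s[2:]  0  ''
   8  s[2:],s[17:]  1  'e'
   9  s[17:],s[1:]  0  ''
  10  s[1:],s[6:]  1  'f'
  11  s[6:],s[18:]  0  ''
  12  s[18:],s[11:]  2  'gc'
  13  s[11:],s[16:]  1  'g'
  14  s[16:],s[0:]  1  'g'
  15  s[0:],s[5:]  2  'gf'
  16  s[5:],s[15:]  1  'g'
  17  s[15:],s[7:]  1  'g'
  18  s[7:],s[8:]  0  ''
  19  s[8:],s[14:]  1  'h'

n(n+1)/2 = 20·21/2 = 210
Σ LCP = 0 + 0 + 0 + 1 + 1 + 0 + 2 + 0 + 1 + 0 + 1 + 0 + 2 + 1 + 1 + 2 + 1 + 1 + 0 + 1 = 15
distinct = 210 − 15 = 195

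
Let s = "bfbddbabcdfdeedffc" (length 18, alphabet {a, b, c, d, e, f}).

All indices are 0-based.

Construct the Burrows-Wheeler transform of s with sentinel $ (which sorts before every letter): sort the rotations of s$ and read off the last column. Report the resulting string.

rank  rotation             last
    0  $bfbddbabcdfdeedffc  c
    1  abcdfdeedffc$bfbddb  b
    2  babcdfdeedffc$bfbdd  d
    3  bcdfdeedffc$bfbddba  a
    4  bddbabcdfdeedffc$bf  f
    5  bfbddbabcdfdeedffc$  $
    6  c$bfbddbabcdfdeedff  f
    7  cdfdeedffc$bfbddbab  b
    8  dbabcdfdeedffc$bfbd  d
    9  ddbabcdfdeedffc$bfb  b
   10  deedffc$bfbddbabcdf  f
   11  dfdeedffc$bfbddbabc  c
   12  dffc$bfbddbabcdfdee  e
   13  edffc$bfbddbabcdfde  e
   14  eedffc$bfbddbabcdfd  d
   15  fbddbabcdfdeedffc$b  b
   16  fc$bfbddbabcdfdeedf  f
   17  fdeedffc$bfbddbabcd  d
   18  ffc$bfbddbabcdfdeed  d

cbdaf$fbdbfceedbfdd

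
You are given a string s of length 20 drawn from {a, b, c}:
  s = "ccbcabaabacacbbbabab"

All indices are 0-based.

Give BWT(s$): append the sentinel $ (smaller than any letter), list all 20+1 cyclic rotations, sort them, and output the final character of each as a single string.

bbbcbabcaaababccbaac$

rank  rotation               last
    0  $ccbcabaabacacbbbabab  b
    1  aabacacbbbabab$ccbcab  b
    2  ab$ccbcabaabacacbbbab  b
    3  abaabacacbbbabab$ccbc  c
    4  abab$ccbcabaabacacbbb  b
    5  abacacbbbabab$ccbcaba  a
    6  acacbbbabab$ccbcabaab  b
    7  acbbbabab$ccbcabaabac  c
    8  b$ccbcabaabacacbbbaba  a
    9  baabacacbbbabab$ccbca  a
   10  bab$ccbcabaabacacbbba  a
   11  babab$ccbcabaabacacbb  b
   12  bacacbbbabab$ccbcabaa  a
   13  bbabab$ccbcabaabacacb  b
   14  bbbabab$ccbcabaabacac  c
   15  bcabaabacacbbbabab$cc  c
   16  cabaabacacbbbabab$ccb  b
   17  cacbbbabab$ccbcabaaba  a
   18  cbbbabab$ccbcabaabaca  a
   19  cbcabaabacacbbbabab$c  c
   20  ccbcabaabacacbbbabab$  $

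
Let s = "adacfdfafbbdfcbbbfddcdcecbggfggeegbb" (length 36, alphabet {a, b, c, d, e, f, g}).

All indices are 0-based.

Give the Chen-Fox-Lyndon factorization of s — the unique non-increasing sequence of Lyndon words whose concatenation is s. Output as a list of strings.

["ad", "acfdfafbbdfcbbbfddcdcecbggfggeegbb"]

emit factor 1: 'ad' (i=0, period=2)
emit factor 2: 'acfdfafbbdfcbbbfddcdcecbggfggeegbb' (i=2, period=34)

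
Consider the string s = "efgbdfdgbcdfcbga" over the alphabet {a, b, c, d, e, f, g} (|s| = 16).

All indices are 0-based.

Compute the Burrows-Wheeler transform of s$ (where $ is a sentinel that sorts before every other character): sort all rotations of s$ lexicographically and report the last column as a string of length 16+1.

agggcfbcbf$ddebdf

rank  rotation           last
    0  $efgbdfdgbcdfcbga  a
    1  a$efgbdfdgbcdfcbg  g
    2  bcdfcbga$efgbdfdg  g
    3  bdfdgbcdfcbga$efg  g
    4  bga$efgbdfdgbcdfc  c
    5  cbga$efgbdfdgbcdf  f
    6  cdfcbga$efgbdfdgb  b
    7  dfcbga$efgbdfdgbc  c
    8  dfdgbcdfcbga$efgb  b
    9  dgbcdfcbga$efgbdf  f
   10  efgbdfdgbcdfcbga$  $
   11  fcbga$efgbdfdgbcd  d
   12  fdgbcdfcbga$efgbd  d
   13  fgbdfdgbcdfcbga$e  e
   14  ga$efgbdfdgbcdfcb  b
   15  gbcdfcbga$efgbdfd  d
   16  gbdfdgbcdfcbga$ef  f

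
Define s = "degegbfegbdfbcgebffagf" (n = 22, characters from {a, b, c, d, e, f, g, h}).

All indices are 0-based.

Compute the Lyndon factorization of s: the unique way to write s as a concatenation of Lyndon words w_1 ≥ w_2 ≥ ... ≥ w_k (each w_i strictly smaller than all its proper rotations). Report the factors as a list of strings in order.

["degeg", "bfeg", "bdf", "bcgebff", "agf"]

emit factor 1: 'degeg' (i=0, period=5)
emit factor 2: 'bfeg' (i=5, period=4)
emit factor 3: 'bdf' (i=9, period=3)
emit factor 4: 'bcgebff' (i=12, period=7)
emit factor 5: 'agf' (i=19, period=3)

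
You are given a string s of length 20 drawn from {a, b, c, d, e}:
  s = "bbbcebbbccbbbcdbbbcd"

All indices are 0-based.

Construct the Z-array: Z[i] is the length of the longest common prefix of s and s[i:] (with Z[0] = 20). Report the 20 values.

Z[0]=20
i=1: i≥r, start 0; Z[1]=2 grow→box=[1,3)
i=2: min(r-i=1, Z[1]=2)=1; Z[2]=1
i=3: i≥r, start 0; Z[3]=0
i=4: i≥r, start 0; Z[4]=0
i=5: i≥r, start 0; Z[5]=4 grow→box=[5,9)
i=6: min(r-i=3, Z[1]=2)=2; Z[6]=2
i=7: min(r-i=2, Z[2]=1)=1; Z[7]=1
i=8: min(r-i=1, Z[3]=0)=0; Z[8]=0
i=9: i≥r, start 0; Z[9]=0
i=10: i≥r, start 0; Z[10]=4 grow→box=[10,14)
i=11: min(r-i=3, Z[1]=2)=2; Z[11]=2
i=12: min(r-i=2, Z[2]=1)=1; Z[12]=1
i=13: min(r-i=1, Z[3]=0)=0; Z[13]=0
i=14: i≥r, start 0; Z[14]=0
i=15: i≥r, start 0; Z[15]=4 grow→box=[15,19)
i=16: min(r-i=3, Z[1]=2)=2; Z[16]=2
i=17: min(r-i=2, Z[2]=1)=1; Z[17]=1
i=18: min(r-i=1, Z[3]=0)=0; Z[18]=0
i=19: i≥r, start 0; Z[19]=0

[20, 2, 1, 0, 0, 4, 2, 1, 0, 0, 4, 2, 1, 0, 0, 4, 2, 1, 0, 0]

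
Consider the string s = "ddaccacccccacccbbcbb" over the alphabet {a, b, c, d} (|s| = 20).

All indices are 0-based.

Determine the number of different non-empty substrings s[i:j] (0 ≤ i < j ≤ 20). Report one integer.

168

rank | idx | suffix
   0 |   2 | accacccccacccbbcbb
   1 |  11 | acccbbcbb
   2 |   5 | acccccacccbbcbb
   3 |  19 | b
   4 |  18 | bb
   5 |  15 | bbcbb
   6 |  16 | bcbb
   7 |  10 | cacccbbcbb
   8 |   4 | cacccccacccbbcbb
   9 |  17 | cbb
  10 |  14 | cbbcbb
  11 |   9 | ccacccbbcbb
  12 |   3 | ccacccccacccbbcbb
  13 |  13 | ccbbcbb
  14 |   8 | cccacccbbcbb
  15 |  12 | cccbbcbb
  16 |   7 | ccccacccbbcbb
  17 |   6 | cccccacccbbcbb
  18 |   1 | daccacccccacccbbcbb
  19 |   0 | ddaccacccccacccbbcbb

SA = [2, 11, 5, 19, 18, 15, 16, 10, 4, 17, 14, 9, 3, 13, 8, 12, 7, 6, 1, 0]
i: (SA[i-1],SA[i]) lcp shared
  1: (2,11) 3 'acc'
  2: (11,5) 4 'accc'
  3: (5,19) 0 ''
  4: (19,18) 1 'b'
  5: (18,15) 2 'bb'
  6: (15,16) 1 'b'
  7: (16,10) 0 ''
  8: (10,4) 5 'caccc'
  9: (4,17) 1 'c'
  10: (17,14) 3 'cbb'
  11: (14,9) 1 'c'
  12: (9,3) 6 'ccaccc'
  13: (3,13) 2 'cc'
  14: (13,8) 2 'cc'
  15: (8,12) 3 'ccc'
  16: (12,7) 3 'ccc'
  17: (7,6) 4 'cccc'
  18: (6,1) 0 ''
  19: (1,0) 1 'd'

n(n+1)/2 = 20·21/2 = 210
Σ LCP = 0 + 3 + 4 + 0 + 1 + 2 + 1 + 0 + 5 + 1 + 3 + 1 + 6 + 2 + 2 + 3 + 3 + 4 + 0 + 1 = 42
distinct = 210 − 42 = 168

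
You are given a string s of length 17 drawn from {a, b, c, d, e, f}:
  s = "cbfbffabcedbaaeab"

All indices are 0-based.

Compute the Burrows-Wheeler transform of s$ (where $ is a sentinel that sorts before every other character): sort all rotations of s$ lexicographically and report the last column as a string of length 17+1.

rank  rotation            last
    0  $cbfbffabcedbaaeab  b
    1  aaeab$cbfbffabcedb  b
    2  ab$cbfbffabcedbaae  e
    3  abcedbaaeab$cbfbff  f
    4  aeab$cbfbffabcedba  a
    5  b$cbfbffabcedbaaea  a
    6  baaeab$cbfbffabced  d
    7  bcedbaaeab$cbfbffa  a
    8  bfbffabcedbaaeab$c  c
    9  bffabcedbaaeab$cbf  f
   10  cbfbffabcedbaaeab$  $
   11  cedbaaeab$cbfbffab  b
   12  dbaaeab$cbfbffabce  e
   13  eab$cbfbffabcedbaa  a
   14  edbaaeab$cbfbffabc  c
   15  fabcedbaaeab$cbfbf  f
   16  fbffabcedbaaeab$cb  b
   17  ffabcedbaaeab$cbfb  b

bbefaadacf$beacfbb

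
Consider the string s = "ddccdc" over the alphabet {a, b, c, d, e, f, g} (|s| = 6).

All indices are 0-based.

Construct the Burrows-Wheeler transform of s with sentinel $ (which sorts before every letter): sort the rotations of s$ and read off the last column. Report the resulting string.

cddccd$

rank  rotation last
    0  $ddccdc  c
    1  c$ddccd  d
    2  ccdc$dd  d
    3  cdc$ddc  c
    4  dc$ddcc  c
    5  dccdc$d  d
    6  ddccdc$  $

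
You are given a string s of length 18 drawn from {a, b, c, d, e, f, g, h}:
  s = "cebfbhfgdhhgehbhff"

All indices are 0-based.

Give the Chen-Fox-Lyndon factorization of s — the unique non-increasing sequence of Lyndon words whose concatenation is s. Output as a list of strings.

["ce", "bfbhfgdhhgehbhff"]

emit factor 1: 'ce' (i=0, period=2)
emit factor 2: 'bfbhfgdhhgehbhff' (i=2, period=16)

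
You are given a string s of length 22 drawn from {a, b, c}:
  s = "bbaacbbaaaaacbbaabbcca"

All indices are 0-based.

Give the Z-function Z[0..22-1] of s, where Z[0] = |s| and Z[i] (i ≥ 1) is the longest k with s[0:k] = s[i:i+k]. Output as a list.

Z[0]=22
i=1: outside box; Z[1]=1 scan→box=[1,2)
i=2: outside box; Z[2]=0
i=3: outside box; Z[3]=0
i=4: outside box; Z[4]=0
i=5: outside box; Z[5]=4 scan→box=[5,9)
i=6: min(r-i=3, Z[1]=1)=1; Z[6]=1
i=7: min(r-i=2, Z[2]=0)=0; Z[7]=0
i=8: min(r-i=1, Z[3]=0)=0; Z[8]=0
i=9: outside box; Z[9]=0
i=10: outside box; Z[10]=0
i=11: outside box; Z[11]=0
i=12: outside box; Z[12]=0
i=13: outside box; Z[13]=4 scan→box=[13,17)
i=14: min(r-i=3, Z[1]=1)=1; Z[14]=1
i=15: min(r-i=2, Z[2]=0)=0; Z[15]=0
i=16: min(r-i=1, Z[3]=0)=0; Z[16]=0
i=17: outside box; Z[17]=2 scan→box=[17,19)
i=18: min(r-i=1, Z[1]=1)=1; Z[18]=1
i=19: outside box; Z[19]=0
i=20: outside box; Z[20]=0
i=21: outside box; Z[21]=0

[22, 1, 0, 0, 0, 4, 1, 0, 0, 0, 0, 0, 0, 4, 1, 0, 0, 2, 1, 0, 0, 0]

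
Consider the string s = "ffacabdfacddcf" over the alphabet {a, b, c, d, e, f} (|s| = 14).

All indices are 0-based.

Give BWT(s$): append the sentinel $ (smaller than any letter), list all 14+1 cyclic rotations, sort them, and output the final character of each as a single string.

fcffaaaddcbcfd$

rank  rotation         last
    0  $ffacabdfacddcf  f
    1  abdfacddcf$ffac  c
    2  acabdfacddcf$ff  f
    3  acddcf$ffacabdf  f
    4  bdfacddcf$ffaca  a
    5  cabdfacddcf$ffa  a
    6  cddcf$ffacabdfa  a
    7  cf$ffacabdfacdd  d
    8  dcf$ffacabdfacd  d
    9  ddcf$ffacabdfac  c
   10  dfacddcf$ffacab  b
   11  f$ffacabdfacddc  c
   12  facabdfacddcf$f  f
   13  facddcf$ffacabd  d
   14  ffacabdfacddcf$  $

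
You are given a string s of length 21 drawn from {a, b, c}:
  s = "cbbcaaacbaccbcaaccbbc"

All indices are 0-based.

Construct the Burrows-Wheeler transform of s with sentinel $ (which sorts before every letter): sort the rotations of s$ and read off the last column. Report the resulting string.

rank  rotation                last
    0  $cbbcaaacbaccbcaaccbbc  c
    1  aaacbaccbcaaccbbc$cbbc  c
    2  aacbaccbcaaccbbc$cbbca  a
    3  aaccbbc$cbbcaaacbaccbc  c
    4  acbaccbcaaccbbc$cbbcaa  a
    5  accbbc$cbbcaaacbaccbca  a
    6  accbcaaccbbc$cbbcaaacb  b
    7  baccbcaaccbbc$cbbcaaac  c
    8  bbc$cbbcaaacbaccbcaacc  c
    9  bbcaaacbaccbcaaccbbc$c  c
   10  bc$cbbcaaacbaccbcaaccb  b
   11  bcaaacbaccbcaaccbbc$cb  b
   12  bcaaccbbc$cbbcaaacbacc  c
   13  c$cbbcaaacbaccbcaaccbb  b
   14  caaacbaccbcaaccbbc$cbb  b
   15  caaccbbc$cbbcaaacbaccb  b
   16  cbaccbcaaccbbc$cbbcaaa  a
   17  cbbc$cbbcaaacbaccbcaac  c
   18  cbbcaaacbaccbcaaccbbc$  $
   19  cbcaaccbbc$cbbcaaacbac  c
   20  ccbbc$cbbcaaacbaccbcaa  a
   21  ccbcaaccbbc$cbbcaaacba  a

ccacaabcccbbcbbbac$caa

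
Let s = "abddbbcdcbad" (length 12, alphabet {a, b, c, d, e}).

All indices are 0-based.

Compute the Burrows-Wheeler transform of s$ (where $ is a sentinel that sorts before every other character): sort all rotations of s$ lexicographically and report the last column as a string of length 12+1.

d$bcdbadbadcb

rank  rotation       last
    0  $abddbbcdcbad  d
    1  abddbbcdcbad$  $
    2  ad$abddbbcdcb  b
    3  bad$abddbbcdc  c
    4  bbcdcbad$abdd  d
    5  bcdcbad$abddb  b
    6  bddbbcdcbad$a  a
    7  cbad$abddbbcd  d
    8  cdcbad$abddbb  b
    9  d$abddbbcdcba  a
   10  dbbcdcbad$abd  d
   11  dcbad$abddbbc  c
   12  ddbbcdcbad$ab  b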